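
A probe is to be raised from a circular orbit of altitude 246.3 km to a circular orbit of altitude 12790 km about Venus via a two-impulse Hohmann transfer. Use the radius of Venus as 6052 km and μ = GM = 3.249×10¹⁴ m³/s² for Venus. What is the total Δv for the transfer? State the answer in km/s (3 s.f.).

r₁ = 6052 + 246.3 = 6298.3 km = 6.2983×10⁶ m.
r₂ = 6052 + 12790 = 18842 km = 1.8842×10⁷ m.
Transfer ellipse a_t = (r₁ + r₂)/2 = 1.257×10⁷ m.
At r₁: circular v_c1 = √(μ/r₁) = 7182 m/s; transfer-periapsis v_p = √[μ(2/r₁ − 1/a_t)] = 8793 m/s.
Δv₁ = v_p − v_c1 = 1611 m/s.
At r₂: circular v_c2 = √(μ/r₂) = 4153 m/s; transfer-apoapsis v_a = √[μ(2/r₂ − 1/a_t)] = 2939 m/s.
Δv₂ = v_c2 − v_a = 1213 m/s.
Total Δv = Δv₁ + Δv₂ = 2824 m/s = 2.824 km/s.

Δv_total ≈ 2.82 km/s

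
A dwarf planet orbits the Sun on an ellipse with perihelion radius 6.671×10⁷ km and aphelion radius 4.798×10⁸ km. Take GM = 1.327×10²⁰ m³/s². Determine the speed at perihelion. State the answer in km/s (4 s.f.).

v ≈ 59.10 km/s

Semi-major axis a = (r_p + r_a)/2 = 2.7326×10⁸ km = 2.733×10¹¹ m.
Vis-viva: v² = μ(2/r − 1/a) = 1.327×10²⁰ × (2.998×10⁻¹¹ − 3.660×10⁻¹²) = 3.493×10⁹ m²/s².
v = 59100 m/s = 59.10 km/s.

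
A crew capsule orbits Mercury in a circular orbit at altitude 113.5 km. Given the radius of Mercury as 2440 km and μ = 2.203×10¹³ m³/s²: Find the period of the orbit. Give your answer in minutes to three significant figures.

r = 2440 + 113.5 = 2553.5 km = 2.5535×10⁶ m.
Kepler's third law: T = 2π√(r³/μ) = 2π√((2.554×10⁶)³ / 2.203×10¹³).
r³/μ = 7.558×10⁵ s², so T = 2π × 8.694×10² = 5.462×10³ s.
Converting: 5.462×10³ s ÷ 60.00 = 91.04 minutes.

T ≈ 91.0 minutes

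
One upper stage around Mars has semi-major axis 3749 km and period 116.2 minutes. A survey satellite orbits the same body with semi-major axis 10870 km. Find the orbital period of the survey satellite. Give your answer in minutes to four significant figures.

T₂ ≈ 573.7 minutes

Kepler's third law: T² ∝ a³, so T₂ = T₁ (a₂/a₁)^(3/2).
a₂/a₁ = 2.899, (a₂/a₁)^(3/2) = 4.937.
T₂ = 116.2 × 4.937 = 573.7 minutes.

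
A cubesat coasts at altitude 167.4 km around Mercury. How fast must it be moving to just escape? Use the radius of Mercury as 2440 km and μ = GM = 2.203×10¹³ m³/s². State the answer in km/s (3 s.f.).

v_esc ≈ 4.11 km/s

r = 2440 + 167.4 = 2607.4 km = 2.6074×10⁶ m.
Escape speed v_esc = √(2μ/r) = √(2 × 2.203×10¹³ / 2.607×10⁶) = √(1.690×10⁷) = 4111 m/s.
= 4.111 km/s.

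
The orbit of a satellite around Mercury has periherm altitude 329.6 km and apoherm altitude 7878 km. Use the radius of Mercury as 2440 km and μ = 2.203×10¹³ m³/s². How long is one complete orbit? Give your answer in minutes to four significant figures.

r_p = 2440 + 329.6 = 2769.6 km = 2.7696×10⁶ m.
r_a = 2440 + 7878 = 10318 km = 1.0318×10⁷ m.
Semi-major axis a = (r_p + r_a)/2 = (2769.6 + 10318)/2 = 6543.8 km = 6.544×10⁶ m.
By Kepler's third law T = 2π√(a³/μ) = 2π × 3.566×10³ = 2.241×10⁴ s.
= 373.5 minutes.

T ≈ 373.5 minutes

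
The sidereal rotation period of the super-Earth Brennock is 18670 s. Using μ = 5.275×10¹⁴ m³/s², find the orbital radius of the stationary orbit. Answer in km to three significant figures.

A synchronous orbit has period T, so by Kepler's third law a = (μT²/4π²)^(1/3).
μT²/4π² = 5.275×10¹⁴ × (1.867×10⁴)² / 39.48 = 4.657×10²¹ m³.
a = 1.670×10⁷ m = 16700 km.

r_sync ≈ 16700 km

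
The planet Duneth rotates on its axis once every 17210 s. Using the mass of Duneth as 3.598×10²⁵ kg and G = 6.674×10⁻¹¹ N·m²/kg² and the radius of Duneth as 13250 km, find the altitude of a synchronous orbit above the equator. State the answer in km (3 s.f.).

h_sync ≈ 13000 km

μ = GM = 6.674×10⁻¹¹ × 3.598×10²⁵ = 2.401×10¹⁵ m³/s².
A synchronous orbit has period T, so by Kepler's third law a = (μT²/4π²)^(1/3).
μT²/4π² = 2.401×10¹⁵ × (1.721×10⁴)² / 39.48 = 1.802×10²² m³.
a = 2.621×10⁷ m = 26215 km.
Altitude h = a − R = 26215 − 13250 = 12965 km.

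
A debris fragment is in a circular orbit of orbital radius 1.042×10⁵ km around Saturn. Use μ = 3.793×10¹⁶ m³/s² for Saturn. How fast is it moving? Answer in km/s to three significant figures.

r = 1.042×10⁵ km = 1.042×10⁸ m.
For a circular orbit v = √(μ/r) = √(3.793×10¹⁶ / 1.042×10⁸) = √(3.640×10⁸) = 19080 m/s.
That is 19.08 km/s.

v ≈ 19.1 km/s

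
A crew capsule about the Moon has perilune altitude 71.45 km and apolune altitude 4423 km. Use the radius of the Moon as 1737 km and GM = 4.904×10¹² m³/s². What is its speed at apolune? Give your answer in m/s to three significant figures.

v ≈ 601 m/s

r_p = 1737 + 71.45 = 1808.5 km = 1.8084×10⁶ m.
r_a = 1737 + 4423 = 6160.0 km = 6.1600×10⁶ m.
Semi-major axis a = (r_p + r_a)/2 = 3984.2 km = 3.984×10⁶ m.
Vis-viva: v² = μ(2/r − 1/a) = 4.904×10¹² × (3.247×10⁻⁷ − 2.510×10⁻⁷) = 3.614×10⁵ m²/s².
v = 601.1 m/s.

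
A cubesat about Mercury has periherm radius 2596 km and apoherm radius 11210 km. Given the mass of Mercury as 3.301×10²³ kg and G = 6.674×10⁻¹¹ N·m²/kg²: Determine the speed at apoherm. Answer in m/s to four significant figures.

μ = GM = 6.674×10⁻¹¹ × 3.301×10²³ = 2.203×10¹³ m³/s².
Semi-major axis a = (r_p + r_a)/2 = 6903.0 km = 6.903×10⁶ m.
Vis-viva: v² = μ(2/r − 1/a) = 2.203×10¹³ × (1.784×10⁻⁷ − 1.449×10⁻⁷) = 7.391×10⁵ m²/s².
v = 859.7 m/s.

v ≈ 859.7 m/s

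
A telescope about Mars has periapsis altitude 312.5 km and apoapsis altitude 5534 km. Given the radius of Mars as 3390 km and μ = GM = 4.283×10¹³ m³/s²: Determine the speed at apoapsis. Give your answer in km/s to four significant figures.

v ≈ 1.678 km/s

r_p = 3390 + 312.5 = 3702.5 km = 3.7025×10⁶ m.
r_a = 3390 + 5534 = 8924.0 km = 8.9240×10⁶ m.
Semi-major axis a = (r_p + r_a)/2 = 6313.2 km = 6.313×10⁶ m.
Vis-viva: v² = μ(2/r − 1/a) = 4.283×10¹³ × (2.241×10⁻⁷ − 1.584×10⁻⁷) = 2.815×10⁶ m²/s².
v = 1678 m/s = 1.678 km/s.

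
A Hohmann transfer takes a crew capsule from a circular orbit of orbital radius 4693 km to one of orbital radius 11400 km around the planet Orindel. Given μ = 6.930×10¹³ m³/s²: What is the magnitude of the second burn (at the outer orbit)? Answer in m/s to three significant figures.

Δv ≈ 583 m/s

r₁ = 4693 km = 4.693×10⁶ m.
r₂ = 11400 km = 1.140×10⁷ m.
Transfer ellipse a_t = (r₁ + r₂)/2 = 8.046×10⁶ m.
At r₁: circular v_c1 = √(μ/r₁) = 3843 m/s; transfer-periapsis v_p = √[μ(2/r₁ − 1/a_t)] = 4574 m/s.
At r₂: circular v_c2 = √(μ/r₂) = 2466 m/s; transfer-apoapsis v_a = √[μ(2/r₂ − 1/a_t)] = 1883 m/s.
Δv₂ = v_c2 − v_a = 582.6 m/s.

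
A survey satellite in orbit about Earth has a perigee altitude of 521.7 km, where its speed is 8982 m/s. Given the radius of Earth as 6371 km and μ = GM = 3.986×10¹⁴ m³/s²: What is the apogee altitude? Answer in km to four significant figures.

r_p = 6371 + 521.7 = 6892.7 km = 6.893×10⁶ m.
Specific energy ε = v²/2 − μ/r = -1.749×10⁷ J/kg, so a = −μ/(2ε) = 1.139×10⁷ m.
The apsides satisfy r_p + r_a = 2a, so the apogee radius is 2a − r_p = 1.590×10⁷ m = 15896 km.
Apogee altitude = 15896 − 6371 = 9525.0 km.

apogee altitude ≈ 9525 km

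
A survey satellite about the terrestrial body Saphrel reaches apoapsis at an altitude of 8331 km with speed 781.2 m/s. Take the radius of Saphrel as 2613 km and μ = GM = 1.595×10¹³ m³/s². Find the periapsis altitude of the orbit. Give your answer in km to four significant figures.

periapsis altitude ≈ 285.1 km

r_a = 2613 + 8331 = 10944 km = 1.094×10⁷ m.
Specific energy ε = v²/2 − μ/r = -1.152×10⁶ J/kg, so a = −μ/(2ε) = 6.921×10⁶ m.
The apsides satisfy r_p + r_a = 2a, so the periapsis radius is 2a − r_a = 2.898×10⁶ m = 2898.1 km.
Periapsis altitude = 2898.1 − 2613 = 285.09 km.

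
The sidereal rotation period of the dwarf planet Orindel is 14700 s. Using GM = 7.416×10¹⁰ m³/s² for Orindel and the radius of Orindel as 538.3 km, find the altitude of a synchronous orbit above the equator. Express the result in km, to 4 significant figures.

h_sync ≈ 202.1 km

A synchronous orbit has period T, so by Kepler's third law a = (μT²/4π²)^(1/3).
μT²/4π² = 7.416×10¹⁰ × (1.470×10⁴)² / 39.48 = 4.059×10¹⁷ m³.
a = 7.404×10⁵ m = 740.43 km.
Altitude h = a − R = 740.43 − 538.3 = 202.13 km.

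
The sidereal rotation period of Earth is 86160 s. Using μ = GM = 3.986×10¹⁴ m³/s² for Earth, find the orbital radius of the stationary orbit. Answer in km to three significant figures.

A synchronous orbit has period T, so by Kepler's third law a = (μT²/4π²)^(1/3).
μT²/4π² = 3.986×10¹⁴ × (8.616×10⁴)² / 39.48 = 7.495×10²² m³.
a = 4.216×10⁷ m = 42163 km.

r_sync ≈ 42200 km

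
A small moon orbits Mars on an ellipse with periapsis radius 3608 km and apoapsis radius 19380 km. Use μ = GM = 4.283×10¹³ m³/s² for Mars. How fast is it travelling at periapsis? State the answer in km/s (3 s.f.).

Semi-major axis a = (r_p + r_a)/2 = 11494 km = 1.149×10⁷ m.
Vis-viva: v² = μ(2/r − 1/a) = 4.283×10¹³ × (5.543×10⁻⁷ − 8.700×10⁻⁸) = 2.002×10⁷ m²/s².
v = 4474 m/s = 4.474 km/s.

v ≈ 4.47 km/s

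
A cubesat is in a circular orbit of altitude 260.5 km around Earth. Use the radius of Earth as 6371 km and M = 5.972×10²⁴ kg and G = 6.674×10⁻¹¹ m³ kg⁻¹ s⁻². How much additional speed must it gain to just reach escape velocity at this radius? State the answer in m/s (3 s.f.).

μ = GM = 6.674×10⁻¹¹ × 5.972×10²⁴ = 3.986×10¹⁴ m³/s².
r = 6371 + 260.5 = 6631.5 km = 6.6315×10⁶ m.
Circular speed v_c = √(μ/r) = 7753 m/s.
Escape speed v_esc = √(2μ/r) = √2 × v_c = 10960 m/s.
Δv = v_esc − v_c = 3211 m/s.

Δv ≈ 3210 m/s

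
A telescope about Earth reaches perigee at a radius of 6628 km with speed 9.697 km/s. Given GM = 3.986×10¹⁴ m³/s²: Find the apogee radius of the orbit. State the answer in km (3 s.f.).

r_p = 6.628×10⁶ m.
Specific energy ε = v²/2 − μ/r = -1.312×10⁷ J/kg, so a = −μ/(2ε) = 1.519×10⁷ m.
The apsides satisfy r_p + r_a = 2a, so the apogee radius is 2a − r_p = 2.375×10⁷ m = 23746 km.

apogee radius ≈ 23700 km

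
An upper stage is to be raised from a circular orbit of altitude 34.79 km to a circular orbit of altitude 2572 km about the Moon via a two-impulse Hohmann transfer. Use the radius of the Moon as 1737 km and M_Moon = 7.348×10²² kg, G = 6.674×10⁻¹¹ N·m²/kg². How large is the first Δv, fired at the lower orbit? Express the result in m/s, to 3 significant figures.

μ = GM = 6.674×10⁻¹¹ × 7.348×10²² = 4.904×10¹² m³/s².
r₁ = 1737 + 34.79 = 1771.8 km = 1.7718×10⁶ m.
r₂ = 1737 + 2572 = 4309.0 km = 4.3090×10⁶ m.
Transfer ellipse a_t = (r₁ + r₂)/2 = 3.040×10⁶ m.
At r₁: circular v_c1 = √(μ/r₁) = 1664 m/s; transfer-perilune v_p = √[μ(2/r₁ − 1/a_t)] = 1981 m/s.
Δv₁ = v_p − v_c1 = 316.9 m/s.

Δv ≈ 317 m/s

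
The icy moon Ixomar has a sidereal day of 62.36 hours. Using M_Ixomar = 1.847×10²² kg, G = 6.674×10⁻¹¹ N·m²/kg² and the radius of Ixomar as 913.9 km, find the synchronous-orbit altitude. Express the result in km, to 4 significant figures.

h_sync ≈ 10720 km

μ = GM = 6.674×10⁻¹¹ × 1.847×10²² = 1.233×10¹² m³/s².
T = 62.36 hours = 2.245×10⁵ s.
A synchronous orbit has period T, so by Kepler's third law a = (μT²/4π²)^(1/3).
μT²/4π² = 1.233×10¹² × (2.245×10⁵)² / 39.48 = 1.574×10²¹ m³.
a = 1.163×10⁷ m = 11632 km.
Altitude h = a − R = 11632 − 913.9 = 10718 km.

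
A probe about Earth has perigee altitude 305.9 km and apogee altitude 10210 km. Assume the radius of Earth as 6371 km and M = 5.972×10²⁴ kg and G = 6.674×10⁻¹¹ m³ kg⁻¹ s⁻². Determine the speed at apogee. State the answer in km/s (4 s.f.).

μ = GM = 6.674×10⁻¹¹ × 5.972×10²⁴ = 3.986×10¹⁴ m³/s².
r_p = 6371 + 305.9 = 6676.9 km = 6.6769×10⁶ m.
r_a = 6371 + 10210 = 16581 km = 1.6581×10⁷ m.
Semi-major axis a = (r_p + r_a)/2 = 11629 km = 1.163×10⁷ m.
Vis-viva: v² = μ(2/r − 1/a) = 3.986×10¹⁴ × (1.206×10⁻⁷ − 8.599×10⁻⁸) = 1.380×10⁷ m²/s².
v = 3715 m/s = 3.715 km/s.

v ≈ 3.715 km/s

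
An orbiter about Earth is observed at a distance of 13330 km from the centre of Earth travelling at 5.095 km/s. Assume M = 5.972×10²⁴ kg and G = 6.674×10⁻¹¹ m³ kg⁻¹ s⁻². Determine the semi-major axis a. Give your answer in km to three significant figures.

μ = GM = 6.674×10⁻¹¹ × 5.972×10²⁴ = 3.986×10¹⁴ m³/s².
r = 1.333×10⁷ m.
Vis-viva rearranged: 1/a = 2/r − v²/μ = 1.500×10⁻⁷ − 6.513×10⁻⁸ = 8.491×10⁻⁸ m⁻¹.
a = 1.178×10⁷ m = 11778 km.

a ≈ 11800 km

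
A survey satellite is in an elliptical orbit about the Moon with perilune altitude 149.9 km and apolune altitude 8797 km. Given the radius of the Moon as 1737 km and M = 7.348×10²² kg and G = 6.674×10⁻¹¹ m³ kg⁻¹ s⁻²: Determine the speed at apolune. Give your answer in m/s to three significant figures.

v ≈ 376 m/s

μ = GM = 6.674×10⁻¹¹ × 7.348×10²² = 4.904×10¹² m³/s².
r_p = 1737 + 149.9 = 1886.9 km = 1.8869×10⁶ m.
r_a = 1737 + 8797 = 10534 km = 1.0534×10⁷ m.
Semi-major axis a = (r_p + r_a)/2 = 6210.4 km = 6.210×10⁶ m.
Vis-viva: v² = μ(2/r − 1/a) = 4.904×10¹² × (1.899×10⁻⁷ − 1.610×10⁻⁷) = 1.414×10⁵ m²/s².
v = 376.1 m/s.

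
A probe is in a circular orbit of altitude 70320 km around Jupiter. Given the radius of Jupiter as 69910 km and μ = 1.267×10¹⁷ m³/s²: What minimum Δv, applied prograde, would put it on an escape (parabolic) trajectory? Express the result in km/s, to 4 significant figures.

Δv ≈ 12.45 km/s

r = 69910 + 70320 = 140230 km = 1.4023×10⁸ m.
Circular speed v_c = √(μ/r) = 30060 m/s.
Escape speed v_esc = √(2μ/r) = √2 × v_c = 42510 m/s.
Δv = v_esc − v_c = 12450 m/s = 12.45 km/s.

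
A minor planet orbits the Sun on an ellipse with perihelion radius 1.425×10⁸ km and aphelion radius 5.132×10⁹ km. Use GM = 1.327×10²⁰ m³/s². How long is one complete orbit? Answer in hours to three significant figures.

T ≈ 649000 hours

Semi-major axis a = (r_p + r_a)/2 = (1.4250×10⁸ + 5.1320×10⁹)/2 = 2.6372×10⁹ km = 2.637×10¹² m.
By Kepler's third law T = 2π√(a³/μ) = 2π × 3.718×10⁸ = 2.336×10⁹ s.
= 6.489×10⁵ hours.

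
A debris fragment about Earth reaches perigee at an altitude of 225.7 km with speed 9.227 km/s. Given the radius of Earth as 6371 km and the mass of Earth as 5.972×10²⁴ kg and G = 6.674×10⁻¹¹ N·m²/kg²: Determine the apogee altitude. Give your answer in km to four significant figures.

μ = GM = 6.674×10⁻¹¹ × 5.972×10²⁴ = 3.986×10¹⁴ m³/s².
r_p = 6371 + 225.7 = 6596.7 km = 6.597×10⁶ m.
Specific energy ε = v²/2 − μ/r = -1.785×10⁷ J/kg, so a = −μ/(2ε) = 1.116×10⁷ m.
The apsides satisfy r_p + r_a = 2a, so the apogee radius is 2a − r_p = 1.573×10⁷ m = 15731 km.
Apogee altitude = 15731 − 6371 = 9359.9 km.

apogee altitude ≈ 9360 km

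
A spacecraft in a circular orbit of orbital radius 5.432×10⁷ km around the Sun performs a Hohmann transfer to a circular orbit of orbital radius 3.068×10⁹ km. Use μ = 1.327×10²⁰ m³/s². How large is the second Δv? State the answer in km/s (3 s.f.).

r₁ = 5.432×10⁷ km = 5.432×10¹⁰ m.
r₂ = 3.068×10⁹ km = 3.068×10¹² m.
Transfer ellipse a_t = (r₁ + r₂)/2 = 1.561×10¹² m.
At r₁: circular v_c1 = √(μ/r₁) = 49430 m/s; transfer-perihelion v_p = √[μ(2/r₁ − 1/a_t)] = 69290 m/s.
At r₂: circular v_c2 = √(μ/r₂) = 6577 m/s; transfer-aphelion v_a = √[μ(2/r₂ − 1/a_t)] = 1227 m/s.
Δv₂ = v_c2 − v_a = 5350 m/s.
= 5.350 km/s.

Δv ≈ 5.35 km/s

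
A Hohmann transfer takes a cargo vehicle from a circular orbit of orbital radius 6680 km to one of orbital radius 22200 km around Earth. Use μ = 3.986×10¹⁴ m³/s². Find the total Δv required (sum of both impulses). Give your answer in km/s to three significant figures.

Δv_total ≈ 3.21 km/s

r₁ = 6680 km = 6.680×10⁶ m.
r₂ = 22200 km = 2.220×10⁷ m.
Transfer ellipse a_t = (r₁ + r₂)/2 = 1.444×10⁷ m.
At r₁: circular v_c1 = √(μ/r₁) = 7725 m/s; transfer-perigee v_p = √[μ(2/r₁ − 1/a_t)] = 9578 m/s.
Δv₁ = v_p − v_c1 = 1853 m/s.
At r₂: circular v_c2 = √(μ/r₂) = 4237 m/s; transfer-apogee v_a = √[μ(2/r₂ − 1/a_t)] = 2882 m/s.
Δv₂ = v_c2 − v_a = 1355 m/s.
Total Δv = Δv₁ + Δv₂ = 3209 m/s = 3.209 km/s.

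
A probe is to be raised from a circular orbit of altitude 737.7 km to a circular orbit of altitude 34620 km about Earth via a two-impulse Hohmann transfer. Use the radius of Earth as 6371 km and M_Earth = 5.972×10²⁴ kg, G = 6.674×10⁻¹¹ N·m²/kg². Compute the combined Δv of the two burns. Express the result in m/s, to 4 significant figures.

μ = GM = 6.674×10⁻¹¹ × 5.972×10²⁴ = 3.986×10¹⁴ m³/s².
r₁ = 6371 + 737.7 = 7108.7 km = 7.1087×10⁶ m.
r₂ = 6371 + 34620 = 40991 km = 4.0991×10⁷ m.
Transfer ellipse a_t = (r₁ + r₂)/2 = 2.405×10⁷ m.
At r₁: circular v_c1 = √(μ/r₁) = 7488 m/s; transfer-perigee v_p = √[μ(2/r₁ − 1/a_t)] = 9776 m/s.
Δv₁ = v_p − v_c1 = 2288 m/s.
At r₂: circular v_c2 = √(μ/r₂) = 3118 m/s; transfer-apogee v_a = √[μ(2/r₂ − 1/a_t)] = 1695 m/s.
Δv₂ = v_c2 − v_a = 1423 m/s.
Total Δv = Δv₁ + Δv₂ = 3711 m/s.

Δv_total ≈ 3711 m/s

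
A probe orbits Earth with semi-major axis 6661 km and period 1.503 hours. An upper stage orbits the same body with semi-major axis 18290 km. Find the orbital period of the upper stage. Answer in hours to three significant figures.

Kepler's third law: T² ∝ a³, so T₂ = T₁ (a₂/a₁)^(3/2).
a₂/a₁ = 2.746, (a₂/a₁)^(3/2) = 4.550.
T₂ = 1.503 × 4.550 = 6.839 hours.

T₂ ≈ 6.84 hours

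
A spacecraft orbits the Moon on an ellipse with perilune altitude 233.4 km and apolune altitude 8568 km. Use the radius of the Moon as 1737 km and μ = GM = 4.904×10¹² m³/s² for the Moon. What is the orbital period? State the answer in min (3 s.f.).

r_p = 1737 + 233.4 = 1970.4 km = 1.9704×10⁶ m.
r_a = 1737 + 8568 = 10305 km = 1.0305×10⁷ m.
Semi-major axis a = (r_p + r_a)/2 = (1970.4 + 10305)/2 = 6137.7 km = 6.138×10⁶ m.
By Kepler's third law T = 2π√(a³/μ) = 2π × 6.866×10³ = 4.314×10⁴ s.
= 719.1 min.

T ≈ 719 min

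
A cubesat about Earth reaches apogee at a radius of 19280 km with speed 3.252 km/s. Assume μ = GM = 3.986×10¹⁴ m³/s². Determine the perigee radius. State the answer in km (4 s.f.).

perigee radius ≈ 6626 km

r_a = 1.928×10⁷ m.
Specific energy ε = v²/2 − μ/r = -1.539×10⁷ J/kg, so a = −μ/(2ε) = 1.295×10⁷ m.
The apsides satisfy r_p + r_a = 2a, so the perigee radius is 2a − r_a = 6.626×10⁶ m = 6625.8 km.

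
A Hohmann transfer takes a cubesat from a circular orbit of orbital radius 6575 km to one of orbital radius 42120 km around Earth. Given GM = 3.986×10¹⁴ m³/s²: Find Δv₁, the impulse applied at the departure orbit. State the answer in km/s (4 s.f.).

Δv ≈ 2.455 km/s

r₁ = 6575 km = 6.575×10⁶ m.
r₂ = 42120 km = 4.212×10⁷ m.
Transfer ellipse a_t = (r₁ + r₂)/2 = 2.435×10⁷ m.
At r₁: circular v_c1 = √(μ/r₁) = 7786 m/s; transfer-perigee v_p = √[μ(2/r₁ − 1/a_t)] = 10240 m/s.
Δv₁ = v_p − v_c1 = 2455 m/s.
= 2.455 km/s.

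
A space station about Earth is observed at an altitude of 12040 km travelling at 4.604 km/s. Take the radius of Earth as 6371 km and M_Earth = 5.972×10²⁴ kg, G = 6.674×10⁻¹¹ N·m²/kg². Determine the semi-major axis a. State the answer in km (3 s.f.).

μ = GM = 6.674×10⁻¹¹ × 5.972×10²⁴ = 3.986×10¹⁴ m³/s².
r = 6371 + 12040 = 18411 km = 1.841×10⁷ m.
Specific orbital energy ε = v²/2 − μ/r = (4604)²/2 − 3.986×10¹⁴/1.841×10⁷ = -1.105×10⁷ J/kg.
Since ε = −μ/(2a), a = −μ/(2ε) = 1.803×10⁷ m = 18035 km.

a ≈ 18000 km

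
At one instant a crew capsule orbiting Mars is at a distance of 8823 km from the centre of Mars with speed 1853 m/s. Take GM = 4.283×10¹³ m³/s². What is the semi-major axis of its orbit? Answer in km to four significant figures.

r = 8.823×10⁶ m.
Specific orbital energy ε = v²/2 − μ/r = (1853)²/2 − 4.283×10¹³/8.823×10⁶ = -3.138×10⁶ J/kg.
Since ε = −μ/(2a), a = −μ/(2ε) = 6.825×10⁶ m = 6825.4 km.

a ≈ 6825 km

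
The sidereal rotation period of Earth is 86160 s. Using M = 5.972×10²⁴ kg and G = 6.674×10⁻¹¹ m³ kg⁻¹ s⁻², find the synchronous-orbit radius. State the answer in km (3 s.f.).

μ = GM = 6.674×10⁻¹¹ × 5.972×10²⁴ = 3.986×10¹⁴ m³/s².
A synchronous orbit has period T, so by Kepler's third law a = (μT²/4π²)^(1/3).
μT²/4π² = 3.986×10¹⁴ × (8.616×10⁴)² / 39.48 = 7.495×10²² m³.
a = 4.216×10⁷ m = 42162 km.

r_sync ≈ 42200 km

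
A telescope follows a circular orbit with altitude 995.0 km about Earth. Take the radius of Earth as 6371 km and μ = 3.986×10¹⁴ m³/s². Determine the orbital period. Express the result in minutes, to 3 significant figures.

r = 6371 + 995.0 = 7366.0 km = 7.3660×10⁶ m.
Kepler's third law: T = 2π√(r³/μ) = 2π√((7.366×10⁶)³ / 3.986×10¹⁴).
r³/μ = 1.003×10⁶ s², so T = 2π × 1.001×10³ = 6.292×10³ s.
Converting: 6.292×10³ s ÷ 60.00 = 104.9 minutes.

T ≈ 105 minutes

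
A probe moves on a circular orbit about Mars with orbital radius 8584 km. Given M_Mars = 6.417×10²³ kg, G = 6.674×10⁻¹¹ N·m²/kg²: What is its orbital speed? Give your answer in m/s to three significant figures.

v ≈ 2230 m/s

μ = GM = 6.674×10⁻¹¹ × 6.417×10²³ = 4.283×10¹³ m³/s².
r = 8584 km = 8.584×10⁶ m.
For a circular orbit v = √(μ/r) = √(4.283×10¹³ / 8.584×10⁶) = √(4.989×10⁶) = 2234 m/s.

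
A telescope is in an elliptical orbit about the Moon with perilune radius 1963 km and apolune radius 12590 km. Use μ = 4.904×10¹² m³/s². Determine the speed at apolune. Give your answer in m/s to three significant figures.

Semi-major axis a = (r_p + r_a)/2 = 7276.5 km = 7.276×10⁶ m.
Vis-viva: v² = μ(2/r − 1/a) = 4.904×10¹² × (1.589×10⁻⁷ − 1.374×10⁻⁷) = 1.051×10⁵ m²/s².
v = 324.2 m/s.

v ≈ 324 m/s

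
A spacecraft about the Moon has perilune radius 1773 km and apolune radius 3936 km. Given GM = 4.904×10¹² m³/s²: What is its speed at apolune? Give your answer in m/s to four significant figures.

v ≈ 879.7 m/s

Semi-major axis a = (r_p + r_a)/2 = 2854.5 km = 2.854×10⁶ m.
Vis-viva: v² = μ(2/r − 1/a) = 4.904×10¹² × (5.081×10⁻⁷ − 3.503×10⁻⁷) = 7.739×10⁵ m²/s².
v = 879.7 m/s.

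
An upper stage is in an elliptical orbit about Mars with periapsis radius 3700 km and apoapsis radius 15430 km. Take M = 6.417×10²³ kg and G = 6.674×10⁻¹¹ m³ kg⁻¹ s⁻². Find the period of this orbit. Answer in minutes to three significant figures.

μ = GM = 6.674×10⁻¹¹ × 6.417×10²³ = 4.283×10¹³ m³/s².
Semi-major axis a = (r_p + r_a)/2 = (3700.0 + 15430)/2 = 9565.0 km = 9.565×10⁶ m.
By Kepler's third law T = 2π√(a³/μ) = 2π × 4.520×10³ = 2.840×10⁴ s.
= 473.4 minutes.

T ≈ 473 minutes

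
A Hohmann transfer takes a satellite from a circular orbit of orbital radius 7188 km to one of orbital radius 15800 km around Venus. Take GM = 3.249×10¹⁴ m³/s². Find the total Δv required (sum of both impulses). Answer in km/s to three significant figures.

Δv_total ≈ 2.11 km/s

r₁ = 7188 km = 7.188×10⁶ m.
r₂ = 15800 km = 1.580×10⁷ m.
Transfer ellipse a_t = (r₁ + r₂)/2 = 1.149×10⁷ m.
At r₁: circular v_c1 = √(μ/r₁) = 6723 m/s; transfer-periapsis v_p = √[μ(2/r₁ − 1/a_t)] = 7882 m/s.
Δv₁ = v_p − v_c1 = 1159 m/s.
At r₂: circular v_c2 = √(μ/r₂) = 4535 m/s; transfer-apoapsis v_a = √[μ(2/r₂ − 1/a_t)] = 3586 m/s.
Δv₂ = v_c2 − v_a = 948.6 m/s.
Total Δv = Δv₁ + Δv₂ = 2108 m/s = 2.108 km/s.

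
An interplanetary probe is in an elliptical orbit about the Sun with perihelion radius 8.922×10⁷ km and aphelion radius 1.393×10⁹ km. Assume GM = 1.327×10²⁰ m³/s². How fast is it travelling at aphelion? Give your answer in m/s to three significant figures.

Semi-major axis a = (r_p + r_a)/2 = 7.4111×10⁸ km = 7.411×10¹¹ m.
Vis-viva: v² = μ(2/r − 1/a) = 1.327×10²⁰ × (1.436×10⁻¹² − 1.349×10⁻¹²) = 1.147×10⁷ m²/s².
v = 3386 m/s.

v ≈ 3390 m/s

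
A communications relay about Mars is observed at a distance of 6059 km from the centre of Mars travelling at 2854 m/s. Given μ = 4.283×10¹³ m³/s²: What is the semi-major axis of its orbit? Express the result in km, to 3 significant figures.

r = 6.059×10⁶ m.
Vis-viva rearranged: 1/a = 2/r − v²/μ = 3.301×10⁻⁷ − 1.902×10⁻⁷ = 1.399×10⁻⁷ m⁻¹.
a = 7.147×10⁶ m = 7147.5 km.

a ≈ 7150 km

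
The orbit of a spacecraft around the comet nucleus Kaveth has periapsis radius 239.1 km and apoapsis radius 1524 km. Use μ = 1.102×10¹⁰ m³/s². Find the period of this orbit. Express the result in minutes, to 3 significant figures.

T ≈ 826 minutes

Semi-major axis a = (r_p + r_a)/2 = (239.10 + 1524.0)/2 = 881.55 km = 8.816×10⁵ m.
By Kepler's third law T = 2π√(a³/μ) = 2π × 7.885×10³ = 4.954×10⁴ s.
= 825.7 minutes.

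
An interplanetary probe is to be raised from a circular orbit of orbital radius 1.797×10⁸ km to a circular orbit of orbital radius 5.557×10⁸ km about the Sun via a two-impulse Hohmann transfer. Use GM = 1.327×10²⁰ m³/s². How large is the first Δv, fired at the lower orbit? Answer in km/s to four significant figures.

r₁ = 1.797×10⁸ km = 1.797×10¹¹ m.
r₂ = 5.557×10⁸ km = 5.557×10¹¹ m.
Transfer ellipse a_t = (r₁ + r₂)/2 = 3.677×10¹¹ m.
At r₁: circular v_c1 = √(μ/r₁) = 27170 m/s; transfer-perihelion v_p = √[μ(2/r₁ − 1/a_t)] = 33410 m/s.
Δv₁ = v_p − v_c1 = 6232 m/s.
= 6.232 km/s.

Δv ≈ 6.232 km/s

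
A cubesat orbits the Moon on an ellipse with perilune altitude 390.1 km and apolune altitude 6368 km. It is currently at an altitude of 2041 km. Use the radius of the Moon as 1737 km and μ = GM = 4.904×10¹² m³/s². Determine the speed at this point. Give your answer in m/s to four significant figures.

v ≈ 1280 m/s

r_p = 1737 + 390.1 = 2127.1 km = 2.1271×10⁶ m.
r_a = 1737 + 6368 = 8105.0 km = 8.1050×10⁶ m.
r = 1737 + 2041 = 3778.0 km = 3.778×10⁶ m.
Semi-major axis a = (r_p + r_a)/2 = 5116.1 km = 5.116×10⁶ m.
Vis-viva: v² = μ(2/r − 1/a) = 4.904×10¹² × (5.294×10⁻⁷ − 1.955×10⁻⁷) = 1.638×10⁶ m²/s².
v = 1280 m/s.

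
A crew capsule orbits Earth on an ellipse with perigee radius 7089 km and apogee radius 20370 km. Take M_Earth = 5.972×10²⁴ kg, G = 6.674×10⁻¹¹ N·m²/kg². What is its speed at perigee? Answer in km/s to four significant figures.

v ≈ 9.133 km/s

μ = GM = 6.674×10⁻¹¹ × 5.972×10²⁴ = 3.986×10¹⁴ m³/s².
Semi-major axis a = (r_p + r_a)/2 = 13730 km = 1.373×10⁷ m.
Vis-viva: v² = μ(2/r − 1/a) = 3.986×10¹⁴ × (2.821×10⁻⁷ − 7.284×10⁻⁸) = 8.342×10⁷ m²/s².
v = 9133 m/s = 9.133 km/s.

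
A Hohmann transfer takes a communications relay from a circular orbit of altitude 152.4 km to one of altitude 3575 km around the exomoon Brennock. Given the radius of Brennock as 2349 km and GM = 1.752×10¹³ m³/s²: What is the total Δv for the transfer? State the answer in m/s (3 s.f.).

Δv_total ≈ 886 m/s

r₁ = 2349 + 152.4 = 2501.4 km = 2.5014×10⁶ m.
r₂ = 2349 + 3575 = 5924.0 km = 5.9240×10⁶ m.
Transfer ellipse a_t = (r₁ + r₂)/2 = 4.213×10⁶ m.
At r₁: circular v_c1 = √(μ/r₁) = 2647 m/s; transfer-periapsis v_p = √[μ(2/r₁ − 1/a_t)] = 3138 m/s.
Δv₁ = v_p − v_c1 = 491.8 m/s.
At r₂: circular v_c2 = √(μ/r₂) = 1720 m/s; transfer-apoapsis v_a = √[μ(2/r₂ − 1/a_t)] = 1325 m/s.
Δv₂ = v_c2 − v_a = 394.6 m/s.
Total Δv = Δv₁ + Δv₂ = 886.4 m/s.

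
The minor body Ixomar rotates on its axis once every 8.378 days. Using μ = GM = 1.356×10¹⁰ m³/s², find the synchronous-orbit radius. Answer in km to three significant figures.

T = 8.378 days = 7.239×10⁵ s.
A synchronous orbit has period T, so by Kepler's third law a = (μT²/4π²)^(1/3).
μT²/4π² = 1.356×10¹⁰ × (7.239×10⁵)² / 39.48 = 1.800×10²⁰ m³.
a = 5.646×10⁶ m = 5645.9 km.

r_sync ≈ 5650 km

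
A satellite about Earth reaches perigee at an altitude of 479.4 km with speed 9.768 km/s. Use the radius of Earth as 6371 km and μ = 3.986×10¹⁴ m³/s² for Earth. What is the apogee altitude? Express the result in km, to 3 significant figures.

apogee altitude ≈ 24800 km

r_p = 6371 + 479.4 = 6850.4 km = 6.850×10⁶ m.
Specific energy ε = v²/2 − μ/r = -1.048×10⁷ J/kg, so a = −μ/(2ε) = 1.902×10⁷ m.
The apsides satisfy r_p + r_a = 2a, so the apogee radius is 2a − r_p = 3.119×10⁷ m = 31186 km.
Apogee altitude = 31186 − 6371 = 24815 km.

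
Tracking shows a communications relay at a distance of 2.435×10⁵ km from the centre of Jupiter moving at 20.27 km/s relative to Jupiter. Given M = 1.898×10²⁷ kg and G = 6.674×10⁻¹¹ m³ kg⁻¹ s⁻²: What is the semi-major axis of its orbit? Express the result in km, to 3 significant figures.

μ = GM = 6.674×10⁻¹¹ × 1.898×10²⁷ = 1.267×10¹⁷ m³/s².
r = 2.435×10⁸ m.
Specific orbital energy ε = v²/2 − μ/r = (20270)²/2 − 1.267×10¹⁷/2.435×10⁸ = -3.148×10⁸ J/kg.
Since ε = −μ/(2a), a = −μ/(2ε) = 2.012×10⁸ m = 2.0121×10⁵ km.

a ≈ 2.01×10⁵ km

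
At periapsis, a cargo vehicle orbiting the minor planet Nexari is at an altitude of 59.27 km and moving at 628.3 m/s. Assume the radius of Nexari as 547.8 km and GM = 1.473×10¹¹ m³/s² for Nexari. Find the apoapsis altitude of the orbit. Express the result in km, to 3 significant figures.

apoapsis altitude ≈ 2100 km

r_p = 547.8 + 59.27 = 607.07 km = 6.071×10⁵ m.
Specific energy ε = v²/2 − μ/r = -4.526×10⁴ J/kg, so a = −μ/(2ε) = 1.627×10⁶ m.
The apsides satisfy r_p + r_a = 2a, so the apoapsis radius is 2a − r_p = 2.647×10⁶ m = 2647.4 km.
Apoapsis altitude = 2647.4 − 547.8 = 2099.6 km.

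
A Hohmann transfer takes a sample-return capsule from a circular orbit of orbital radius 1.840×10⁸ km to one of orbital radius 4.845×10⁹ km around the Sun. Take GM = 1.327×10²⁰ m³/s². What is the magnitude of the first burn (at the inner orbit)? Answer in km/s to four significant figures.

Δv ≈ 10.42 km/s

r₁ = 1.840×10⁸ km = 1.840×10¹¹ m.
r₂ = 4.845×10⁹ km = 4.845×10¹² m.
Transfer ellipse a_t = (r₁ + r₂)/2 = 2.514×10¹² m.
At r₁: circular v_c1 = √(μ/r₁) = 26860 m/s; transfer-perihelion v_p = √[μ(2/r₁ − 1/a_t)] = 37280 m/s.
Δv₁ = v_p − v_c1 = 10420 m/s.
= 10.42 km/s.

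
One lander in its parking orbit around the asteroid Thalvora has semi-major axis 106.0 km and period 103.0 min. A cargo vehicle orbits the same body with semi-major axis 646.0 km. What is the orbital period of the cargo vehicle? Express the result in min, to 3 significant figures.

T₂ ≈ 1550 min

Kepler's third law: T² ∝ a³, so T₂ = T₁ (a₂/a₁)^(3/2).
a₂/a₁ = 6.094, (a₂/a₁)^(3/2) = 15.04.
T₂ = 103.0 × 15.04 = 1550 min.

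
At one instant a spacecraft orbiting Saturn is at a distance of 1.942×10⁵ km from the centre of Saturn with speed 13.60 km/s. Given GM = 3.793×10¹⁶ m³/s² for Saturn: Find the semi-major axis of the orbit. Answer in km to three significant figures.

r = 1.942×10⁸ m.
Vis-viva rearranged: 1/a = 2/r − v²/μ = 1.030×10⁻⁸ − 4.876×10⁻⁹ = 5.422×10⁻⁹ m⁻¹.
a = 1.844×10⁸ m = 1.8442×10⁵ km.

a ≈ 1.84×10⁵ km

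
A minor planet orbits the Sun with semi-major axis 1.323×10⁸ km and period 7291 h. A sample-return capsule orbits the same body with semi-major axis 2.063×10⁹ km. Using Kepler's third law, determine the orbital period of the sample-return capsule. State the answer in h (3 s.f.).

T₂ ≈ 4.49×10⁵ h

Kepler's third law: T² ∝ a³, so T₂ = T₁ (a₂/a₁)^(3/2).
a₂/a₁ = 15.59, (a₂/a₁)^(3/2) = 61.58.
T₂ = 7291 × 61.58 = 4.489×10⁵ h.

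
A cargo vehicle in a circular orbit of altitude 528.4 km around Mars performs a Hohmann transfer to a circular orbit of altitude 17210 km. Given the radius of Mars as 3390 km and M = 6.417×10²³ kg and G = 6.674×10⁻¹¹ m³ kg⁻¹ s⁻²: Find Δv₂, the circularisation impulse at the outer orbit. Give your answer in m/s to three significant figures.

μ = GM = 6.674×10⁻¹¹ × 6.417×10²³ = 4.283×10¹³ m³/s².
r₁ = 3390 + 528.4 = 3918.4 km = 3.9184×10⁶ m.
r₂ = 3390 + 17210 = 20600 km = 2.0600×10⁷ m.
Transfer ellipse a_t = (r₁ + r₂)/2 = 1.226×10⁷ m.
At r₁: circular v_c1 = √(μ/r₁) = 3306 m/s; transfer-periapsis v_p = √[μ(2/r₁ − 1/a_t)] = 4286 m/s.
At r₂: circular v_c2 = √(μ/r₂) = 1442 m/s; transfer-apoapsis v_a = √[μ(2/r₂ − 1/a_t)] = 815.2 m/s.
Δv₂ = v_c2 − v_a = 626.7 m/s.

Δv ≈ 627 m/s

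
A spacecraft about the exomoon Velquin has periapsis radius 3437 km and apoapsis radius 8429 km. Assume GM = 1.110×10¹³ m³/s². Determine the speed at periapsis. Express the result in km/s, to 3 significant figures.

Semi-major axis a = (r_p + r_a)/2 = 5933.0 km = 5.933×10⁶ m.
Vis-viva: v² = μ(2/r − 1/a) = 1.110×10¹³ × (5.819×10⁻⁷ − 1.685×10⁻⁷) = 4.588×10⁶ m²/s².
v = 2142 m/s = 2.142 km/s.

v ≈ 2.14 km/s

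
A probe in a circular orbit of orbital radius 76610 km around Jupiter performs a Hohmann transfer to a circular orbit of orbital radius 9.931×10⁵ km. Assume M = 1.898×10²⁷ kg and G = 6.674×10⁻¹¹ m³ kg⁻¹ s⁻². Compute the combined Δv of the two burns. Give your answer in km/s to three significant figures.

Δv_total ≈ 21.8 km/s

μ = GM = 6.674×10⁻¹¹ × 1.898×10²⁷ = 1.267×10¹⁷ m³/s².
r₁ = 76610 km = 7.661×10⁷ m.
r₂ = 9.931×10⁵ km = 9.931×10⁸ m.
Transfer ellipse a_t = (r₁ + r₂)/2 = 5.349×10⁸ m.
At r₁: circular v_c1 = √(μ/r₁) = 40660 m/s; transfer-perijove v_p = √[μ(2/r₁ − 1/a_t)] = 55410 m/s.
Δv₁ = v_p − v_c1 = 14750 m/s.
At r₂: circular v_c2 = √(μ/r₂) = 11290 m/s; transfer-apojove v_a = √[μ(2/r₂ − 1/a_t)] = 4274 m/s.
Δv₂ = v_c2 − v_a = 7020 m/s.
Total Δv = Δv₁ + Δv₂ = 21770 m/s = 21.77 km/s.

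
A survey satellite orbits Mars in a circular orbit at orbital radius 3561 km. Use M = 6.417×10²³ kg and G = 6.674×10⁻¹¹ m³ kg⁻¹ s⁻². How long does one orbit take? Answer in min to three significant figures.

μ = GM = 6.674×10⁻¹¹ × 6.417×10²³ = 4.283×10¹³ m³/s².
r = 3561 km = 3.561×10⁶ m.
Kepler's third law: T = 2π√(r³/μ) = 2π√((3.561×10⁶)³ / 4.283×10¹³).
r³/μ = 1.054×10⁶ s², so T = 2π × 1.027×10³ = 6.452×10³ s.
Converting: 6.452×10³ s ÷ 60.00 = 107.5 min.

T ≈ 108 min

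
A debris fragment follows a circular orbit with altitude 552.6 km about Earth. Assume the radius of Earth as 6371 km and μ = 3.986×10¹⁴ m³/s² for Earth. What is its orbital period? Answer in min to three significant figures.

T ≈ 95.6 min

r = 6371 + 552.6 = 6923.6 km = 6.9236×10⁶ m.
Kepler's third law: T = 2π√(r³/μ) = 2π√((6.924×10⁶)³ / 3.986×10¹⁴).
r³/μ = 8.326×10⁵ s², so T = 2π × 9.125×10² = 5.733×10³ s.
Converting: 5.733×10³ s ÷ 60.00 = 95.56 min.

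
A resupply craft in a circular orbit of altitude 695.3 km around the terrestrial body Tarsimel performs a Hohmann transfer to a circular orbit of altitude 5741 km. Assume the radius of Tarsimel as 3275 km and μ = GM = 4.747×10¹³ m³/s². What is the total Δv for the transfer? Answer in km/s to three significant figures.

r₁ = 3275 + 695.3 = 3970.3 km = 3.9703×10⁶ m.
r₂ = 3275 + 5741 = 9016.0 km = 9.0160×10⁶ m.
Transfer ellipse a_t = (r₁ + r₂)/2 = 6.493×10⁶ m.
At r₁: circular v_c1 = √(μ/r₁) = 3458 m/s; transfer-periapsis v_p = √[μ(2/r₁ − 1/a_t)] = 4075 m/s.
Δv₁ = v_p − v_c1 = 616.7 m/s.
At r₂: circular v_c2 = √(μ/r₂) = 2295 m/s; transfer-apoapsis v_a = √[μ(2/r₂ − 1/a_t)] = 1794 m/s.
Δv₂ = v_c2 − v_a = 500.3 m/s.
Total Δv = Δv₁ + Δv₂ = 1117 m/s = 1.117 km/s.

Δv_total ≈ 1.12 km/s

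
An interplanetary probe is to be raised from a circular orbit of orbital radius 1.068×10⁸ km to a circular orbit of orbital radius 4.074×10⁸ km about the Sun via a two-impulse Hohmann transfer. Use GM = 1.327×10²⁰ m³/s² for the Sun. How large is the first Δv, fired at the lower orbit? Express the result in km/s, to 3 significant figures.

Δv ≈ 9.12 km/s

r₁ = 1.068×10⁸ km = 1.068×10¹¹ m.
r₂ = 4.074×10⁸ km = 4.074×10¹¹ m.
Transfer ellipse a_t = (r₁ + r₂)/2 = 2.571×10¹¹ m.
At r₁: circular v_c1 = √(μ/r₁) = 35250 m/s; transfer-perihelion v_p = √[μ(2/r₁ − 1/a_t)] = 44370 m/s.
Δv₁ = v_p − v_c1 = 9123 m/s.
= 9.123 km/s.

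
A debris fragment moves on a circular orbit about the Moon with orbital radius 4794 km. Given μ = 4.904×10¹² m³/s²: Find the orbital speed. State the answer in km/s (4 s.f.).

v ≈ 1.011 km/s

r = 4794 km = 4.794×10⁶ m.
For a circular orbit v = √(μ/r) = √(4.904×10¹² / 4.794×10⁶) = √(1.023×10⁶) = 1011 m/s.
That is 1.011 km/s.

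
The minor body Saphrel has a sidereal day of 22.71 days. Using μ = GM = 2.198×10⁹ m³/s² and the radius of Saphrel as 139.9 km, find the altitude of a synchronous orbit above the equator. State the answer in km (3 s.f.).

T = 22.71 days = 1.962×10⁶ s.
A synchronous orbit has period T, so by Kepler's third law a = (μT²/4π²)^(1/3).
μT²/4π² = 2.198×10⁹ × (1.962×10⁶)² / 39.48 = 2.144×10²⁰ m³.
a = 5.985×10⁶ m = 5984.7 km.
Altitude h = a − R = 5984.7 − 139.9 = 5844.8 km.

h_sync ≈ 5840 km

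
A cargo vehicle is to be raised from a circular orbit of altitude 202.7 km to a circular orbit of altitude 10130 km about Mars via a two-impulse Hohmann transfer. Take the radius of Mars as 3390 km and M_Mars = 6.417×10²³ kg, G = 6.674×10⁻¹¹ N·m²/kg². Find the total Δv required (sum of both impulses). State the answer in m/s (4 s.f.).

μ = GM = 6.674×10⁻¹¹ × 6.417×10²³ = 4.283×10¹³ m³/s².
r₁ = 3390 + 202.7 = 3592.7 km = 3.5927×10⁶ m.
r₂ = 3390 + 10130 = 13520 km = 1.3520×10⁷ m.
Transfer ellipse a_t = (r₁ + r₂)/2 = 8.556×10⁶ m.
At r₁: circular v_c1 = √(μ/r₁) = 3453 m/s; transfer-periapsis v_p = √[μ(2/r₁ − 1/a_t)] = 4340 m/s.
Δv₁ = v_p − v_c1 = 887.4 m/s.
At r₂: circular v_c2 = √(μ/r₂) = 1780 m/s; transfer-apoapsis v_a = √[μ(2/r₂ − 1/a_t)] = 1153 m/s.
Δv₂ = v_c2 − v_a = 626.5 m/s.
Total Δv = Δv₁ + Δv₂ = 1514 m/s.

Δv_total ≈ 1514 m/s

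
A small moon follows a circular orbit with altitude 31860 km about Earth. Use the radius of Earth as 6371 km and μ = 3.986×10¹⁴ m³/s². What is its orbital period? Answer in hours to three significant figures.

T ≈ 20.7 hours

r = 6371 + 31860 = 38231 km = 3.8231×10⁷ m.
Kepler's third law: T = 2π√(r³/μ) = 2π√((3.823×10⁷)³ / 3.986×10¹⁴).
r³/μ = 1.402×10⁸ s², so T = 2π × 1.184×10⁴ = 7.439×10⁴ s.
Converting: 7.439×10⁴ s ÷ 3600 = 20.66 hours.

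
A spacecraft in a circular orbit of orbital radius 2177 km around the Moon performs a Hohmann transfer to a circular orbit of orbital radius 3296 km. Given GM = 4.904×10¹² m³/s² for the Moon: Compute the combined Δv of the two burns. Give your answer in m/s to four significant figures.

r₁ = 2177 km = 2.177×10⁶ m.
r₂ = 3296 km = 3.296×10⁶ m.
Transfer ellipse a_t = (r₁ + r₂)/2 = 2.736×10⁶ m.
At r₁: circular v_c1 = √(μ/r₁) = 1501 m/s; transfer-perilune v_p = √[μ(2/r₁ − 1/a_t)] = 1647 m/s.
Δv₁ = v_p − v_c1 = 146.3 m/s.
At r₂: circular v_c2 = √(μ/r₂) = 1220 m/s; transfer-apolune v_a = √[μ(2/r₂ − 1/a_t)] = 1088 m/s.
Δv₂ = v_c2 − v_a = 131.8 m/s.
Total Δv = Δv₁ + Δv₂ = 278.1 m/s.

Δv_total ≈ 278.1 m/s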